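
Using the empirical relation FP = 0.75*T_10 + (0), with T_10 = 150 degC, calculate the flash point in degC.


FP = 0.75 * 150 + (0) = 112.5

112.5 degC


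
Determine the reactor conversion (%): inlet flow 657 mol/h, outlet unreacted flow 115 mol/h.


X = (F_in - F_out) / F_in * 100
Moles reacted = 657 - 115 = 542
X = 542 / 657 * 100
= 0.8250 * 100
= 82.50 %

82.50 %


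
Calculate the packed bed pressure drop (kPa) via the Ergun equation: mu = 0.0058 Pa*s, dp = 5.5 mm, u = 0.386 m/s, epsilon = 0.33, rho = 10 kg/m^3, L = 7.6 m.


dp = 5.5 mm = 0.0055 m
Viscous term = 150*0.0058*0.386*(1-0.33)^2 / (0.0055^2*0.33^3) = 138672
Inertial term = 1.75*10*0.386^2*(1-0.33) / (0.0055*0.33^3) = 8838.59
dP/L = 138672 + 8838.59 = 147511 Pa/m
dP = 147511 * 7.6 / 1000 = 1121 kPa

1121 kPa


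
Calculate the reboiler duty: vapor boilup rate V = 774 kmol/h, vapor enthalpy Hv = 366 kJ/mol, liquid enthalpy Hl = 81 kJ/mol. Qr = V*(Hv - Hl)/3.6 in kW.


Qr = 774 * (366 - 81) / 3.6 = 774 * 285 / 3.6 = 61280

61280 kW


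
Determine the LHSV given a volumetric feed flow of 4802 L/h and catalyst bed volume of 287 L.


LHSV = volumetric feed rate / catalyst volume
= 4802 L/h / 287 L
= 16.73 h^-1

16.73 h^-1


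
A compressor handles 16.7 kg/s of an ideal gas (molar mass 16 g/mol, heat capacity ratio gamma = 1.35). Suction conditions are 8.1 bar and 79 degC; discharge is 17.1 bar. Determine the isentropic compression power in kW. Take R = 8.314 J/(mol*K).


Isentropic work: W = m*(gamma/(gamma-1))*(R*T1/MW)*((P2/P1)^((gamma-1)/gamma) - 1)
T1 = 79 + 273.15 = 352.15 K
Pressure ratio = 17.1 / 8.1 = 2.11111
Exponent = (1.35 - 1)/1.35 = 0.259259
(P2/P1)^exp - 1 = 2.11111^0.259259 - 1 = 0.213759
W = 16.7 * 1.35 / 0.35 * 8.314 * 352.15 / 16 * 0.213759 = 2520

2520 kW


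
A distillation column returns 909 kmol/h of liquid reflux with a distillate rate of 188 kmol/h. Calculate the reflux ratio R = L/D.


Reflux ratio definition: R = L / D (liquid returned / distillate withdrawn)
L = 909 kmol/h, D = 188 kmol/h
R = 909 / 188 = 4.835

4.835


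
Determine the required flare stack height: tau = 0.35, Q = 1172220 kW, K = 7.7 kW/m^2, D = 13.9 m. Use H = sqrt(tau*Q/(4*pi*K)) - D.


tau*Q/(4*pi*K) = 0.35 * 1172220 / (4 * pi * 7.7) = 4240.1
sqrt(4240.1) = 65.1161
H = 65.1161 - 13.9 = 51.22

51.22 m


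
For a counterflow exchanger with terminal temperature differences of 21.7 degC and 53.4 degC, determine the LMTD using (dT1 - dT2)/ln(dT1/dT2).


LMTD = (dT1 - dT2) / ln(dT1/dT2)
= (21.7 - 53.4) / ln(21.7 / 53.4) = -31.7 / -0.900498 = 35.20

35.20 degC


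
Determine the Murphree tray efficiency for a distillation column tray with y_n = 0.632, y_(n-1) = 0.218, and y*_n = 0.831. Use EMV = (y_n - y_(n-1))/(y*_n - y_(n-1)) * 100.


Murphree vapor efficiency: EMV = (y_n - y_(n-1)) / (y*_n - y_(n-1)) * 100
EMV = (0.632 - 0.218) / (0.831 - 0.218) * 100 = 0.414 / 0.613 * 100 = 67.54

67.54 %


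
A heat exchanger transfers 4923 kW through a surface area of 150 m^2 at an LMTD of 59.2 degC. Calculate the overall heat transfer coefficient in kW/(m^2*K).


From Q = U*A*LMTD, U = Q / (A * LMTD)
U = 4923 / (150 * 59.2) = 4923 / 8880 = 0.5544

0.5544 kW/(m^2*K)


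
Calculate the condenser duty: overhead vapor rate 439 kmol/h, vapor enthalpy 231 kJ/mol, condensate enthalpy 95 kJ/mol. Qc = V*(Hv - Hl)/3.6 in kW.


Qc = 439 * (231 - 95) / 3.6 = 439 * 136 / 3.6 = 16580

16580 kW


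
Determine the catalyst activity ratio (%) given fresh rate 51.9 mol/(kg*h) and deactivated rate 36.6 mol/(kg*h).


Activity (%) = (rate_used / rate_fresh) * 100
rate_used = 36.6, rate_fresh = 51.9
= (36.6 / 51.9) * 100
= 0.7052 * 100 = 70.52

70.52 %


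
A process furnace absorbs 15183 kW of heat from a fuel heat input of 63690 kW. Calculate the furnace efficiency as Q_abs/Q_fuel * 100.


Furnace efficiency = Q_absorbed / Q_fuel * 100
= 15183 / 63690 * 100 = 23.84

23.84 %


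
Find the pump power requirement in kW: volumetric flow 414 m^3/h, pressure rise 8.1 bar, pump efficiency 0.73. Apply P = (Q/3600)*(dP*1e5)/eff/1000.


Q = 414 / 3600 = 0.115 m^3/s
P = 0.115 * (8.1 * 1e5) / 0.73 / 1000 = 127.6

127.6 kW


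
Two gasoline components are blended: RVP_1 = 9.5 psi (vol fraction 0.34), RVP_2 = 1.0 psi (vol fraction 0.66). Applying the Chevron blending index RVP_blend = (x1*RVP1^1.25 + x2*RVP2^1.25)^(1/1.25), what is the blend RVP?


Chevron index: RVP_blend = (sum xi*RVPi^1.25)^(1/1.25)
RVP^1.25 terms: 0.34 * 9.5^1.25 + 0.66 * 1.0^1.25 = 6.33066
RVP_blend = 6.33066^(1/1.25) = 4.377

4.377 psi


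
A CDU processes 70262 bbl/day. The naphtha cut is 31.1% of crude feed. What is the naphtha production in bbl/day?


Crude throughput = 70262 bbl/day
Fraction yield = 31.1%
yield = throughput * fraction / 100
yield = 70262 * 31.1 / 100 = 21851.482

21851.482 bbl/day


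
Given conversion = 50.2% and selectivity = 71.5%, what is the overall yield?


Overall yield = conversion (%) * selectivity (%) / 100
Conversion = 50.2%, Selectivity = 71.5%
Y = 50.2 * 71.5 / 100
= 35.893 %

35.893 %


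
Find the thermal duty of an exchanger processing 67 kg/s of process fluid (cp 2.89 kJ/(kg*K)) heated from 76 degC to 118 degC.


Q = m_dot * cp * delta_T
delta_T = 118 - 76 = 42 K
Q = 67 * 2.89 * 42
= 193.63 * 42
= 8132.46 kW

8132.46 kW


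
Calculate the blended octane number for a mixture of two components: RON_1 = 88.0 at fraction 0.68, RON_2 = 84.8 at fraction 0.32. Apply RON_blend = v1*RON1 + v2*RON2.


Linear blending: RON_blend = sum(vi * RONi)
Contribution 1: 0.68 * 88.0 = 59.84
Contribution 2: 0.32 * 84.8 = 27.136
RON_blend = 59.84 + 27.136 = 86.976

86.976


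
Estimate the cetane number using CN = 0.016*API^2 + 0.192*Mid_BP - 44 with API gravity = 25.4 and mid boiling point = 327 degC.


CN = 0.016 * 25.4^2 + 0.192 * 327 - 44
CN = 10.32256 + 62.784 - 44 = 29.10656

29.10656


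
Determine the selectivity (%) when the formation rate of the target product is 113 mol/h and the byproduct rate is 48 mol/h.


Selectivity = desired / (desired + undesired) * 100
Total products = 113 + 48 = 161 mol/h
S = 113 / 161 * 100
= 0.7019 * 100
= 70.19 %

70.19 %


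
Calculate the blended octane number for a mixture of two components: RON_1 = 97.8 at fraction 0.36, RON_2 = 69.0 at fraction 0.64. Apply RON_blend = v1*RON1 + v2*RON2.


Linear blending: RON_blend = sum(vi * RONi)
Contribution 1: 0.36 * 97.8 = 35.208
Contribution 2: 0.64 * 69.0 = 44.16
RON_blend = 35.208 + 44.16 = 79.368

79.368


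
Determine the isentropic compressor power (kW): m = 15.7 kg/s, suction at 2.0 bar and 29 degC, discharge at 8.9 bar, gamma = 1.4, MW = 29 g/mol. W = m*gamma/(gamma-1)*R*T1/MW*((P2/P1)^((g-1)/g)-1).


Isentropic work: W = m*(gamma/(gamma-1))*(R*T1/MW)*((P2/P1)^((gamma-1)/gamma) - 1)
T1 = 29 + 273.15 = 302.15 K
Pressure ratio = 8.9 / 2.0 = 4.45
Exponent = (1.4 - 1)/1.4 = 0.285714
(P2/P1)^exp - 1 = 4.45^0.285714 - 1 = 0.531953
W = 15.7 * 1.4 / 0.4 * 8.314 * 302.15 / 29 * 0.531953 = 2532

2532 kW


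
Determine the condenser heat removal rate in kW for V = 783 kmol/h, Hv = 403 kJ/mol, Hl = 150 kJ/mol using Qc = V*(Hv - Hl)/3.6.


Qc = 783 * (403 - 150) / 3.6 = 783 * 253 / 3.6 = 55030

55030 kW


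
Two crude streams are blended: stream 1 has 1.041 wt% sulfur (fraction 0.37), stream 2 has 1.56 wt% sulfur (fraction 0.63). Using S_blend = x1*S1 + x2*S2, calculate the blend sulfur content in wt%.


Linear sulfur blending: S_blend = x1*S1 + x2*S2
Contribution 1: 0.37 * 1.041 = 0.38517 wt%
Contribution 2: 0.63 * 1.56 = 0.9828 wt%
S_blend = 0.38517 + 0.9828 = 1.36797

1.36797 wt%


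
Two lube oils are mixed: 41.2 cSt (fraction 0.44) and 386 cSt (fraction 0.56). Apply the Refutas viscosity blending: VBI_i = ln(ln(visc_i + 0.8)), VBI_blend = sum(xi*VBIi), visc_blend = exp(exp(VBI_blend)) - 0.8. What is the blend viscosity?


Refutas method: VBN_i = 14.534*ln(ln(visc_i + 0.8)) + 10.975, blended linearly by mass fraction; since VBN is linear in VBI_i = ln(ln(visc_i + 0.8)) and the fractions sum to 1, blend VBI directly: visc = exp(exp(VBI_blend)) - 0.8
VBI_1 = ln(ln(41.2 + 0.8)) = 1.31846
VBI_2 = ln(ln(386 + 0.8)) = 1.78472
VBI_blend = 0.44 * 1.31846 + 0.56 * 1.78472 = 1.57957
visc_blend = exp(exp(1.57957)) - 0.8 = 127.3

127.3 cSt


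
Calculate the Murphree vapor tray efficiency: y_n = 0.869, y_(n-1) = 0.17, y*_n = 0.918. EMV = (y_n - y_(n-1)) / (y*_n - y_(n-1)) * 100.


Murphree vapor efficiency: EMV = (y_n - y_(n-1)) / (y*_n - y_(n-1)) * 100
EMV = (0.869 - 0.17) / (0.918 - 0.17) * 100 = 0.699 / 0.748 * 100 = 93.45

93.45 %


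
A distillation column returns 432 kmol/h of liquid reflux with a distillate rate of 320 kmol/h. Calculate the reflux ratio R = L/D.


Reflux ratio definition: R = L / D (liquid returned / distillate withdrawn)
L = 432 kmol/h, D = 320 kmol/h
R = 432 / 320 = 1.350

1.350


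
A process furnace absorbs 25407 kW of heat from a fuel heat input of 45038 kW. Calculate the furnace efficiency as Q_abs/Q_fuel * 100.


Furnace efficiency = Q_absorbed / Q_fuel * 100
= 25407 / 45038 * 100 = 56.41

56.41 %


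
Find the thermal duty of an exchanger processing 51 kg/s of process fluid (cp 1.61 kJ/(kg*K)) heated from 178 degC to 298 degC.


Q = m_dot * cp * delta_T
delta_T = 298 - 178 = 120 K
Q = 51 * 1.61 * 120
= 82.11 * 120
= 9853.2 kW

9853.2 kW


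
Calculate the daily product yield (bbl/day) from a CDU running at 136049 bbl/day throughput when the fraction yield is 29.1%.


Crude throughput = 136049 bbl/day
Fraction yield = 29.1%
yield = throughput * fraction / 100
yield = 136049 * 29.1 / 100 = 39590.259

39590.259 bbl/day


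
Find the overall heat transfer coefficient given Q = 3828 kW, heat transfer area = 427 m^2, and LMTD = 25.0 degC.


From Q = U*A*LMTD, U = Q / (A * LMTD)
U = 3828 / (427 * 25.0) = 3828 / 10675 = 0.3586

0.3586 kW/(m^2*K)


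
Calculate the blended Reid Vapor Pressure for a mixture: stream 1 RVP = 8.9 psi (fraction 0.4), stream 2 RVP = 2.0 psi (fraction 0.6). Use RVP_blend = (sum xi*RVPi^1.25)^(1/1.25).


Chevron index: RVP_blend = (sum xi*RVPi^1.25)^(1/1.25)
RVP^1.25 terms: 0.4 * 8.9^1.25 + 0.6 * 2.0^1.25 = 7.57595
RVP_blend = 7.57595^(1/1.25) = 5.053

5.053 psi


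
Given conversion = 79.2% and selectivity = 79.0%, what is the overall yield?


Overall yield = conversion (%) * selectivity (%) / 100
Conversion = 79.2%, Selectivity = 79.0%
Y = 79.2 * 79.0 / 100
= 62.568 %

62.568 %


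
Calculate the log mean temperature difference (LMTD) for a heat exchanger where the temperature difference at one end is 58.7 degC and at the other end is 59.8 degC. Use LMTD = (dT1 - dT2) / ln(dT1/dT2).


LMTD = (dT1 - dT2) / ln(dT1/dT2)
= (58.7 - 59.8) / ln(58.7 / 59.8) = -1.1 / -0.0185659 = 59.25

59.25 degC


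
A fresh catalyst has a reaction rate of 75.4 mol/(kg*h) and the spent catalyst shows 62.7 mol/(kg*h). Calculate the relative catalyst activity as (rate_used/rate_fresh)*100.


Activity (%) = (rate_used / rate_fresh) * 100
rate_used = 62.7, rate_fresh = 75.4
= (62.7 / 75.4) * 100
= 0.8316 * 100 = 83.16

83.16 %


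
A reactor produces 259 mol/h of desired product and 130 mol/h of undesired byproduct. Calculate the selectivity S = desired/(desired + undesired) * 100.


Selectivity = desired / (desired + undesired) * 100
Total products = 259 + 130 = 389 mol/h
S = 259 / 389 * 100
= 0.6658 * 100
= 66.58 %

66.58 %


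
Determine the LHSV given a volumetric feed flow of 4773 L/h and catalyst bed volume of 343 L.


LHSV = volumetric feed rate / catalyst volume
= 4773 L/h / 343 L
= 13.92 h^-1

13.92 h^-1


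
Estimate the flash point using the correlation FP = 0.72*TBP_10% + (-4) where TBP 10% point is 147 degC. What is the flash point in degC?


FP = 0.72 * 147 + (-4) = 101.84

101.84 degC


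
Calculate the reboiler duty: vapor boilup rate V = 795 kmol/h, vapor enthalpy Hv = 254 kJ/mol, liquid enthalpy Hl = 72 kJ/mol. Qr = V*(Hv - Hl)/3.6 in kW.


Qr = 795 * (254 - 72) / 3.6 = 795 * 182 / 3.6 = 40190

40190 kW


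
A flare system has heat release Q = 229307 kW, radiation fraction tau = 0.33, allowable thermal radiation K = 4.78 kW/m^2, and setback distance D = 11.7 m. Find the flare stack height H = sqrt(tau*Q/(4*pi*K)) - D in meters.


tau*Q/(4*pi*K) = 0.33 * 229307 / (4 * pi * 4.78) = 1259.78
sqrt(1259.78) = 35.4934
H = 35.4934 - 11.7 = 23.79

23.79 m


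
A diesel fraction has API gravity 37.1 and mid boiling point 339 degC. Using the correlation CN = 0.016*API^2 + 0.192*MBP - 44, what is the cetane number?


CN = 0.016 * 37.1^2 + 0.192 * 339 - 44
CN = 22.02256 + 65.088 - 44 = 43.11056

43.11056


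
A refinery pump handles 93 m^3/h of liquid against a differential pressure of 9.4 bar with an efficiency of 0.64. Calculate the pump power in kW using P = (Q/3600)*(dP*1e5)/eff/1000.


Q = 93 / 3600 = 0.0258333 m^3/s
P = 0.0258333 * (9.4 * 1e5) / 0.64 / 1000 = 37.94

37.94 kW


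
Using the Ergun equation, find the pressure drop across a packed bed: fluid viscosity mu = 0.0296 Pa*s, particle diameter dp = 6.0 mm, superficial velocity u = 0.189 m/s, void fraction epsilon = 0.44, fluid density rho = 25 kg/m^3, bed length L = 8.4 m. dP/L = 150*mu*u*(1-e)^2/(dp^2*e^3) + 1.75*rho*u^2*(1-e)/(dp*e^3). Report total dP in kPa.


dp = 6.0 mm = 0.006 m
Viscous term = 150*0.0296*0.189*(1-0.44)^2 / (0.006^2*0.44^3) = 85814.4
Inertial term = 1.75*25*0.189^2*(1-0.44) / (0.006*0.44^3) = 1712.3
dP/L = 85814.4 + 1712.3 = 87526.7 Pa/m
dP = 87526.7 * 8.4 / 1000 = 735.2 kPa

735.2 kPa


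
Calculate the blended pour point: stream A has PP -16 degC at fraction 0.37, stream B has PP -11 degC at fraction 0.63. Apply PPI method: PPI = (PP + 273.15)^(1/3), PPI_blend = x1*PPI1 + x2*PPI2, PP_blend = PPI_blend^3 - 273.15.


PPI_1 = (-16 + 273.15)^(1/3) = 6.359098
PPI_2 = (-11 + 273.15)^(1/3) = 6.400049
PPI_blend = 0.37 * 6.359098 + 0.63 * 6.400049 = 6.384897
PP_blend = 6.384897^3 - 273.15 = 260.2925 - 273.15 = -12.86

-12.86 degC


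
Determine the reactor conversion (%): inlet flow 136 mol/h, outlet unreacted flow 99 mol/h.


X = (F_in - F_out) / F_in * 100
Moles reacted = 136 - 99 = 37
X = 37 / 136 * 100
= 0.2721 * 100
= 27.21 %

27.21 %


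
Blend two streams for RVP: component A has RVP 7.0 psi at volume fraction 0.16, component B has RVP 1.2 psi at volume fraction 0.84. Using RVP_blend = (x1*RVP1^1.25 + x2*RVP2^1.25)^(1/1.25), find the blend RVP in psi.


Chevron index: RVP_blend = (sum xi*RVPi^1.25)^(1/1.25)
RVP^1.25 terms: 0.16 * 7.0^1.25 + 0.84 * 1.2^1.25 = 2.87677
RVP_blend = 2.87677^(1/1.25) = 2.329

2.329 psi


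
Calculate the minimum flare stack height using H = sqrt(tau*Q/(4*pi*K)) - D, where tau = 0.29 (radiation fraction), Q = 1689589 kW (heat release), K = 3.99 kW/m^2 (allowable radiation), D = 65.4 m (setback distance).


tau*Q/(4*pi*K) = 0.29 * 1689589 / (4 * pi * 3.99) = 9772.29
sqrt(9772.29) = 98.8549
H = 98.8549 - 65.4 = 33.45

33.45 m


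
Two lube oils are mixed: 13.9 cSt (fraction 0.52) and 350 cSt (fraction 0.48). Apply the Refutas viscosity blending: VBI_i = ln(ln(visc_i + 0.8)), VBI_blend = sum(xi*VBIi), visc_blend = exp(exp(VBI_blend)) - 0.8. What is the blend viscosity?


Refutas method: VBN_i = 14.534*ln(ln(visc_i + 0.8)) + 10.975, blended linearly by mass fraction; since VBN is linear in VBI_i = ln(ln(visc_i + 0.8)) and the fractions sum to 1, blend VBI directly: visc = exp(exp(VBI_blend)) - 0.8
VBI_1 = ln(ln(13.9 + 0.8)) = 0.988741
VBI_2 = ln(ln(350 + 0.8)) = 1.76819
VBI_blend = 0.52 * 0.988741 + 0.48 * 1.76819 = 1.36288
visc_blend = exp(exp(1.36288)) - 0.8 = 48.97

48.97 cSt


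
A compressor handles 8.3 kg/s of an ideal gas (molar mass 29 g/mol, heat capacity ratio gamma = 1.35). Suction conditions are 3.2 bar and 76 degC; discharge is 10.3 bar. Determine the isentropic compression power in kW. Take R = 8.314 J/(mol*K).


Isentropic work: W = m*(gamma/(gamma-1))*(R*T1/MW)*((P2/P1)^((gamma-1)/gamma) - 1)
T1 = 76 + 273.15 = 349.15 K
Pressure ratio = 10.3 / 3.2 = 3.21875
Exponent = (1.35 - 1)/1.35 = 0.259259
(P2/P1)^exp - 1 = 3.21875^0.259259 - 1 = 0.354012
W = 8.3 * 1.35 / 0.35 * 8.314 * 349.15 / 29 * 0.354012 = 1134

1134 kW


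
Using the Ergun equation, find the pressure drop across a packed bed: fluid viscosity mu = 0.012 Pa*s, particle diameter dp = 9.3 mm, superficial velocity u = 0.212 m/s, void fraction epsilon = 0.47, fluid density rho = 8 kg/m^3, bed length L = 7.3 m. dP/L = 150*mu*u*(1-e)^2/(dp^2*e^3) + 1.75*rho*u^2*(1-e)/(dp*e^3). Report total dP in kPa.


dp = 9.3 mm = 0.0093 m
Viscous term = 150*0.012*0.212*(1-0.47)^2 / (0.0093^2*0.47^3) = 11937.1
Inertial term = 1.75*8*0.212^2*(1-0.47) / (0.0093*0.47^3) = 345.382
dP/L = 11937.1 + 345.382 = 12282.5 Pa/m
dP = 12282.5 * 7.3 / 1000 = 89.66 kPa

89.66 kPa


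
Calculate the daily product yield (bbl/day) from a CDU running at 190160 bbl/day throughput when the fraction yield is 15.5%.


Crude throughput = 190160 bbl/day
Fraction yield = 15.5%
yield = throughput * fraction / 100
yield = 190160 * 15.5 / 100 = 29474.8

29474.8 bbl/day


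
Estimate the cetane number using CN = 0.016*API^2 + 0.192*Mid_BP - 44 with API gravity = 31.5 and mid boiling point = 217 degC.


CN = 0.016 * 31.5^2 + 0.192 * 217 - 44
CN = 15.876 + 41.664 - 44 = 13.54

13.54


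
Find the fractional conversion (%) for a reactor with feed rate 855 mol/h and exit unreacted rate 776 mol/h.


X = (F_in - F_out) / F_in * 100
Moles reacted = 855 - 776 = 79
X = 79 / 855 * 100
= 0.09240 * 100
= 9.240 %

9.240 %


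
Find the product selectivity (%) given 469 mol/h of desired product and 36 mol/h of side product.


Selectivity = desired / (desired + undesired) * 100
Total products = 469 + 36 = 505 mol/h
S = 469 / 505 * 100
= 0.9287 * 100
= 92.87 %

92.87 %


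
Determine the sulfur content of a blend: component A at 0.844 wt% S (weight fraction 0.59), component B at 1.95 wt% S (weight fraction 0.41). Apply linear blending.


Linear sulfur blending: S_blend = x1*S1 + x2*S2
Contribution 1: 0.59 * 0.844 = 0.49796 wt%
Contribution 2: 0.41 * 1.95 = 0.7995 wt%
S_blend = 0.49796 + 0.7995 = 1.29746

1.29746 wt%


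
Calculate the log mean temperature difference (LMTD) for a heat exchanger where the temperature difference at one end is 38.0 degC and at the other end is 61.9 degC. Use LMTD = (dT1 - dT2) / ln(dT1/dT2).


LMTD = (dT1 - dT2) / ln(dT1/dT2)
= (38.0 - 61.9) / ln(38.0 / 61.9) = -23.9 / -0.487934 = 48.98

48.98 degC


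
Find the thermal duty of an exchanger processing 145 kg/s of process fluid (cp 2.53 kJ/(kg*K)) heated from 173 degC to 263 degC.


Q = m_dot * cp * delta_T
delta_T = 263 - 173 = 90 K
Q = 145 * 2.53 * 90
= 366.85 * 90
= 33016.5 kW

33016.5 kW


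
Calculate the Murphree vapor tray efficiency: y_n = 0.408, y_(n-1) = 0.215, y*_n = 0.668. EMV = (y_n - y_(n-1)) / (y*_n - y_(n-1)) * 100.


Murphree vapor efficiency: EMV = (y_n - y_(n-1)) / (y*_n - y_(n-1)) * 100
EMV = (0.408 - 0.215) / (0.668 - 0.215) * 100 = 0.193 / 0.453 * 100 = 42.60

42.60 %


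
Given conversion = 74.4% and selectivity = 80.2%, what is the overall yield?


Overall yield = conversion (%) * selectivity (%) / 100
Conversion = 74.4%, Selectivity = 80.2%
Y = 74.4 * 80.2 / 100
= 59.6688 %

59.6688 %


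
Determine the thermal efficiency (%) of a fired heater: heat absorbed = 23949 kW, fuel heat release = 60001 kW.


Furnace efficiency = Q_absorbed / Q_fuel * 100
= 23949 / 60001 * 100 = 39.91

39.91 %


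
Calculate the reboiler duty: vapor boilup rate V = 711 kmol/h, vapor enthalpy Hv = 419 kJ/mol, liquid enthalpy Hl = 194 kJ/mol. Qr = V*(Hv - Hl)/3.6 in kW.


Qr = 711 * (419 - 194) / 3.6 = 711 * 225 / 3.6 = 44440

44440 kW


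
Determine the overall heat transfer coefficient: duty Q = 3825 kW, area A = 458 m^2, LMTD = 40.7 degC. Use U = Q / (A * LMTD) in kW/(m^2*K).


From Q = U*A*LMTD, U = Q / (A * LMTD)
U = 3825 / (458 * 40.7) = 3825 / 18640.6 = 0.2052

0.2052 kW/(m^2*K)


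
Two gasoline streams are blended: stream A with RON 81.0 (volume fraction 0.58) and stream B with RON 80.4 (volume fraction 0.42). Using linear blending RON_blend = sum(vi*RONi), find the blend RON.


Linear blending: RON_blend = sum(vi * RONi)
Contribution 1: 0.58 * 81.0 = 46.98
Contribution 2: 0.42 * 80.4 = 33.768
RON_blend = 46.98 + 33.768 = 80.748

80.748


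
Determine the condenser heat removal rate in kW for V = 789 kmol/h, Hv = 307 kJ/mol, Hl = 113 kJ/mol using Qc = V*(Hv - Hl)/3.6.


Qc = 789 * (307 - 113) / 3.6 = 789 * 194 / 3.6 = 42520

42520 kW


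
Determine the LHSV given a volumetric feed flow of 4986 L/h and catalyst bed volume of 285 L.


LHSV = volumetric feed rate / catalyst volume
= 4986 L/h / 285 L
= 17.49 h^-1

17.49 h^-1


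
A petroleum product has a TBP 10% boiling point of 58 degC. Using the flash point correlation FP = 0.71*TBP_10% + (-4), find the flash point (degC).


FP = 0.71 * 58 + (-4) = 37.18

37.18 degC


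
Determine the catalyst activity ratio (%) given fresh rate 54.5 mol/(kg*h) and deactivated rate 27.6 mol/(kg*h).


Activity (%) = (rate_used / rate_fresh) * 100
rate_used = 27.6, rate_fresh = 54.5
= (27.6 / 54.5) * 100
= 0.5064 * 100 = 50.64

50.64 %


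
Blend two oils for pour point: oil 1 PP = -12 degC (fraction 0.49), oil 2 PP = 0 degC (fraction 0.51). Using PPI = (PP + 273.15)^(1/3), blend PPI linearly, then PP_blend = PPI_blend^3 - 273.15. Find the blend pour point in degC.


PPI_1 = (-12 + 273.15)^(1/3) = 6.391901
PPI_2 = (0 + 273.15)^(1/3) = 6.488342
PPI_blend = 0.49 * 6.391901 + 0.51 * 6.488342 = 6.441086
PP_blend = 6.441086^3 - 273.15 = 267.2251 - 273.15 = -5.92

-5.92 degC


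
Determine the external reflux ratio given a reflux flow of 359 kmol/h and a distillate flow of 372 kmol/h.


Reflux ratio definition: R = L / D (liquid returned / distillate withdrawn)
L = 359 kmol/h, D = 372 kmol/h
R = 359 / 372 = 0.9651

0.9651


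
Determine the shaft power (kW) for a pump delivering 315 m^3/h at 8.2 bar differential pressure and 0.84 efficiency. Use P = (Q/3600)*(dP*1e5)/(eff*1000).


Q = 315 / 3600 = 0.0875 m^3/s
P = 0.0875 * (8.2 * 1e5) / 0.84 / 1000 = 85.42

85.42 kW


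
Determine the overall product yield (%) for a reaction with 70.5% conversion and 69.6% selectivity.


Overall yield = conversion (%) * selectivity (%) / 100
Conversion = 70.5%, Selectivity = 69.6%
Y = 70.5 * 69.6 / 100
= 49.068 %

49.068 %


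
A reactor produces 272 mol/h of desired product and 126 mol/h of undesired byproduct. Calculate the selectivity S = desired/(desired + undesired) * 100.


Selectivity = desired / (desired + undesired) * 100
Total products = 272 + 126 = 398 mol/h
S = 272 / 398 * 100
= 0.6834 * 100
= 68.34 %

68.34 %


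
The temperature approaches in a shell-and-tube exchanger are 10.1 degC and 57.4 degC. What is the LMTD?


LMTD = (dT1 - dT2) / ln(dT1/dT2)
= (10.1 - 57.4) / ln(10.1 / 57.4) = -47.3 / -1.73751 = 27.22

27.22 degC


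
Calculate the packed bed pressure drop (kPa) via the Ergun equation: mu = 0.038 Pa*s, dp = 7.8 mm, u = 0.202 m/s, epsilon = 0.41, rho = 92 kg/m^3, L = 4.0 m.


dp = 7.8 mm = 0.0078 m
Viscous term = 150*0.038*0.202*(1-0.41)^2 / (0.0078^2*0.41^3) = 95584.9
Inertial term = 1.75*92*0.202^2*(1-0.41) / (0.0078*0.41^3) = 7209.99
dP/L = 95584.9 + 7209.99 = 102795 Pa/m
dP = 102795 * 4.0 / 1000 = 411.2 kPa

411.2 kPa


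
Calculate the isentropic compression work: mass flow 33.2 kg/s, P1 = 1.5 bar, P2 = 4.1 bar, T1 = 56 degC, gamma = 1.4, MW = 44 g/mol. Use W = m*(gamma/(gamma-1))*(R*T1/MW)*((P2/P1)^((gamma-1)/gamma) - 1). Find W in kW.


Isentropic work: W = m*(gamma/(gamma-1))*(R*T1/MW)*((P2/P1)^((gamma-1)/gamma) - 1)
T1 = 56 + 273.15 = 329.15 K
Pressure ratio = 4.1 / 1.5 = 2.73333
Exponent = (1.4 - 1)/1.4 = 0.285714
(P2/P1)^exp - 1 = 2.73333^0.285714 - 1 = 0.332812
W = 33.2 * 1.4 / 0.4 * 8.314 * 329.15 / 44 * 0.332812 = 2405

2405 kW


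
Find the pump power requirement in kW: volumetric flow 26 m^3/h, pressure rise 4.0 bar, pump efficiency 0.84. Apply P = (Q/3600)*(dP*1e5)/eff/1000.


Q = 26 / 3600 = 0.00722222 m^3/s
P = 0.00722222 * (4.0 * 1e5) / 0.84 / 1000 = 3.439

3.439 kW


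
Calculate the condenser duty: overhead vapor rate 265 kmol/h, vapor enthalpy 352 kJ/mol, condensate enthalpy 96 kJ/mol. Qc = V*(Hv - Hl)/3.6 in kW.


Qc = 265 * (352 - 96) / 3.6 = 265 * 256 / 3.6 = 18840

18840 kW


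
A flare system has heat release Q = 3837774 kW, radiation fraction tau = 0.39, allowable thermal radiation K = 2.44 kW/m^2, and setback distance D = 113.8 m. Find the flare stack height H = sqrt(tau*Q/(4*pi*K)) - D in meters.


tau*Q/(4*pi*K) = 0.39 * 3837774 / (4 * pi * 2.44) = 48814
sqrt(48814) = 220.939
H = 220.939 - 113.8 = 107.1

107.1 m


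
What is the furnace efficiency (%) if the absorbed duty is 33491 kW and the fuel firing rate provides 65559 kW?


Furnace efficiency = Q_absorbed / Q_fuel * 100
= 33491 / 65559 * 100 = 51.09

51.09 %


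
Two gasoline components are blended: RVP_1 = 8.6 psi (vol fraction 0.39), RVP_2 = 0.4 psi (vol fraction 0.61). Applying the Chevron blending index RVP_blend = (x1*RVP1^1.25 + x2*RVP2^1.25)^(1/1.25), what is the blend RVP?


Chevron index: RVP_blend = (sum xi*RVPi^1.25)^(1/1.25)
RVP^1.25 terms: 0.39 * 8.6^1.25 + 0.61 * 0.4^1.25 = 5.93769
RVP_blend = 5.93769^(1/1.25) = 4.158

4.158 psi


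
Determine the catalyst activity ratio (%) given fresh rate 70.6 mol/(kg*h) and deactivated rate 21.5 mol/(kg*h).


Activity (%) = (rate_used / rate_fresh) * 100
rate_used = 21.5, rate_fresh = 70.6
= (21.5 / 70.6) * 100
= 0.3045 * 100 = 30.45

30.45 %


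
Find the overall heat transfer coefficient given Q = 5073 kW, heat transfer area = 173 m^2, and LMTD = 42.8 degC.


From Q = U*A*LMTD, U = Q / (A * LMTD)
U = 5073 / (173 * 42.8) = 5073 / 7404.4 = 0.6851

0.6851 kW/(m^2*K)


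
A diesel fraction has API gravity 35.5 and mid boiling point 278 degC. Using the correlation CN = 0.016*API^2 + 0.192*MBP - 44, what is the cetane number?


CN = 0.016 * 35.5^2 + 0.192 * 278 - 44
CN = 20.164 + 53.376 - 44 = 29.54

29.54


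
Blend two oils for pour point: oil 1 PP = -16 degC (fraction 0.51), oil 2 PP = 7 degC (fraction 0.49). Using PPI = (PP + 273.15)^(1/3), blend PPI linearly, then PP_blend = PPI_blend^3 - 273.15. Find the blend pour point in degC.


PPI_1 = (-16 + 273.15)^(1/3) = 6.359098
PPI_2 = (7 + 273.15)^(1/3) = 6.543301
PPI_blend = 0.51 * 6.359098 + 0.49 * 6.543301 = 6.449357
PP_blend = 6.449357^3 - 273.15 = 268.2559 - 273.15 = -4.89

-4.89 degC


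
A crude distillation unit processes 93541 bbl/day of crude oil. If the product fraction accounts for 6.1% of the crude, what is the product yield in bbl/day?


Crude throughput = 93541 bbl/day
Fraction yield = 6.1%
yield = throughput * fraction / 100
yield = 93541 * 6.1 / 100 = 5706.001

5706.001 bbl/day


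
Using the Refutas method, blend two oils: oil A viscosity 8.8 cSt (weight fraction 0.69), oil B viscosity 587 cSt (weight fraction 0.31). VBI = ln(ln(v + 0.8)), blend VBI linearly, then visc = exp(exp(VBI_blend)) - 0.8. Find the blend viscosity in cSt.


Refutas method: VBN_i = 14.534*ln(ln(visc_i + 0.8)) + 10.975, blended linearly by mass fraction; since VBN is linear in VBI_i = ln(ln(visc_i + 0.8)) and the fractions sum to 1, blend VBI directly: visc = exp(exp(VBI_blend)) - 0.8
VBI_1 = ln(ln(8.8 + 0.8)) = 0.816145
VBI_2 = ln(ln(587 + 0.8)) = 1.8526
VBI_blend = 0.69 * 0.816145 + 0.31 * 1.8526 = 1.13745
visc_blend = exp(exp(1.13745)) - 0.8 = 21.82

21.82 cSt


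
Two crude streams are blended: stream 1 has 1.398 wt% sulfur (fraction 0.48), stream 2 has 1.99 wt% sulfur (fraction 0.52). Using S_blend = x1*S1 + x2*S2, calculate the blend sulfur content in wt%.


Linear sulfur blending: S_blend = x1*S1 + x2*S2
Contribution 1: 0.48 * 1.398 = 0.67104 wt%
Contribution 2: 0.52 * 1.99 = 1.0348 wt%
S_blend = 0.67104 + 1.0348 = 1.70584

1.70584 wt%


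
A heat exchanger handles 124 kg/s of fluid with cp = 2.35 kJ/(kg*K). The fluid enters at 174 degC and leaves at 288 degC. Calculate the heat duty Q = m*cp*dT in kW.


Q = m_dot * cp * delta_T
delta_T = 288 - 174 = 114 K
Q = 124 * 2.35 * 114
= 291.4 * 114
= 33219.6 kW

33219.6 kW


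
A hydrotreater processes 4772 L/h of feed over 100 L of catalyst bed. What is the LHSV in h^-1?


LHSV = volumetric feed rate / catalyst volume
= 4772 L/h / 100 L
= 47.72 h^-1

47.72 h^-1


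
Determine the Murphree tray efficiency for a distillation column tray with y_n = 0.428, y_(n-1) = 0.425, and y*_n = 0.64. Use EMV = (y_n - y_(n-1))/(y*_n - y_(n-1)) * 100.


Murphree vapor efficiency: EMV = (y_n - y_(n-1)) / (y*_n - y_(n-1)) * 100
EMV = (0.428 - 0.425) / (0.64 - 0.425) * 100 = 0.003 / 0.215 * 100 = 1.395

1.395 %


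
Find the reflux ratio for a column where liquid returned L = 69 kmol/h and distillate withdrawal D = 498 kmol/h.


Reflux ratio definition: R = L / D (liquid returned / distillate withdrawn)
L = 69 kmol/h, D = 498 kmol/h
R = 69 / 498 = 0.1386

0.1386


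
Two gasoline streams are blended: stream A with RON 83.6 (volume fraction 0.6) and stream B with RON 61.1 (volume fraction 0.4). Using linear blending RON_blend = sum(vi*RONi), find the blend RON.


Linear blending: RON_blend = sum(vi * RONi)
Contribution 1: 0.6 * 83.6 = 50.16
Contribution 2: 0.4 * 61.1 = 24.44
RON_blend = 50.16 + 24.44 = 74.6

74.6


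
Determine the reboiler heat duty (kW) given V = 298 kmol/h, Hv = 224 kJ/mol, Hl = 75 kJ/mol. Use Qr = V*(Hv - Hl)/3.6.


Qr = 298 * (224 - 75) / 3.6 = 298 * 149 / 3.6 = 12330

12330 kW


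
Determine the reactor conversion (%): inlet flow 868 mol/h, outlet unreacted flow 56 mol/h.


X = (F_in - F_out) / F_in * 100
Moles reacted = 868 - 56 = 812
X = 812 / 868 * 100
= 0.9355 * 100
= 93.55 %

93.55 %


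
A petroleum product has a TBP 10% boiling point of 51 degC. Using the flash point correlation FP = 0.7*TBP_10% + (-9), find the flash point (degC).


FP = 0.7 * 51 + (-9) = 26.7

26.7 degC


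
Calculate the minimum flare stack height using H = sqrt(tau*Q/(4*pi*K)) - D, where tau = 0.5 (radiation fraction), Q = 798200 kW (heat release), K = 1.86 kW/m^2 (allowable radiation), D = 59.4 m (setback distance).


tau*Q/(4*pi*K) = 0.5 * 798200 / (4 * pi * 1.86) = 17074.9
sqrt(17074.9) = 130.671
H = 130.671 - 59.4 = 71.27

71.27 m


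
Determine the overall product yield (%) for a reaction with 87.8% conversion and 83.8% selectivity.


Overall yield = conversion (%) * selectivity (%) / 100
Conversion = 87.8%, Selectivity = 83.8%
Y = 87.8 * 83.8 / 100
= 73.5764 %

73.5764 %


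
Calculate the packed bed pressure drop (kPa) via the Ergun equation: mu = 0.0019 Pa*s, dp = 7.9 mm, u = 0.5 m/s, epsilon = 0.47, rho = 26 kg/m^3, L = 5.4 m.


dp = 7.9 mm = 0.0079 m
Viscous term = 150*0.0019*0.5*(1-0.47)^2 / (0.0079^2*0.47^3) = 6177.59
Inertial term = 1.75*26*0.5^2*(1-0.47) / (0.0079*0.47^3) = 7350.33
dP/L = 6177.59 + 7350.33 = 13527.9 Pa/m
dP = 13527.9 * 5.4 / 1000 = 73.05 kPa

73.05 kPa


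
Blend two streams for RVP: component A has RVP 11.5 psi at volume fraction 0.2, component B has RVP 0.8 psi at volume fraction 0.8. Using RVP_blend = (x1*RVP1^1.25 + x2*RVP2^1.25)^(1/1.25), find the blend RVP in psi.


Chevron index: RVP_blend = (sum xi*RVPi^1.25)^(1/1.25)
RVP^1.25 terms: 0.2 * 11.5^1.25 + 0.8 * 0.8^1.25 = 4.84075
RVP_blend = 4.84075^(1/1.25) = 3.531

3.531 psi


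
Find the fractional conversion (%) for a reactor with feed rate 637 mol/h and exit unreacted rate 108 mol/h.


X = (F_in - F_out) / F_in * 100
Moles reacted = 637 - 108 = 529
X = 529 / 637 * 100
= 0.8305 * 100
= 83.05 %

83.05 %


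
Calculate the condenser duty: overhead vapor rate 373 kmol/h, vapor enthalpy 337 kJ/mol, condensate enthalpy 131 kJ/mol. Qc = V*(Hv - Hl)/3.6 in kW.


Qc = 373 * (337 - 131) / 3.6 = 373 * 206 / 3.6 = 21340

21340 kW


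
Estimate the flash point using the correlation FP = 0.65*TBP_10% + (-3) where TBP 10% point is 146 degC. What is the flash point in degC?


FP = 0.65 * 146 + (-3) = 91.9

91.9 degC


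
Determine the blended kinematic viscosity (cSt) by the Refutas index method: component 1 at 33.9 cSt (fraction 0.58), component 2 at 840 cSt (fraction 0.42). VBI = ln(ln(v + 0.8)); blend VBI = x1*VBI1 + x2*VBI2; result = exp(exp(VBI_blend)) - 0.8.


Refutas method: VBN_i = 14.534*ln(ln(visc_i + 0.8)) + 10.975, blended linearly by mass fraction; since VBN is linear in VBI_i = ln(ln(visc_i + 0.8)) and the fractions sum to 1, blend VBI directly: visc = exp(exp(VBI_blend)) - 0.8
VBI_1 = ln(ln(33.9 + 0.8)) = 1.26603
VBI_2 = ln(ln(840 + 0.8)) = 1.90722
VBI_blend = 0.58 * 1.26603 + 0.42 * 1.90722 = 1.53533
visc_blend = exp(exp(1.53533)) - 0.8 = 103.0

103.0 cSt


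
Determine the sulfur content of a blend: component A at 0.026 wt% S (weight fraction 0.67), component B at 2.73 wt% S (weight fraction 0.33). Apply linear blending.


Linear sulfur blending: S_blend = x1*S1 + x2*S2
Contribution 1: 0.67 * 0.026 = 0.01742 wt%
Contribution 2: 0.33 * 2.73 = 0.9009 wt%
S_blend = 0.01742 + 0.9009 = 0.91832

0.91832 wt%


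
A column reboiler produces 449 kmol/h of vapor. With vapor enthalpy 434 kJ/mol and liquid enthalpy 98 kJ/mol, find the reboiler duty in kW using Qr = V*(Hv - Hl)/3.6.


Qr = 449 * (434 - 98) / 3.6 = 449 * 336 / 3.6 = 41910

41910 kW


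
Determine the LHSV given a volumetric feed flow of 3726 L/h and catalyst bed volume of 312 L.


LHSV = volumetric feed rate / catalyst volume
= 3726 L/h / 312 L
= 11.94 h^-1

11.94 h^-1


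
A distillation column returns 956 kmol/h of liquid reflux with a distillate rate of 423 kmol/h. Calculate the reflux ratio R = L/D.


Reflux ratio definition: R = L / D (liquid returned / distillate withdrawn)
L = 956 kmol/h, D = 423 kmol/h
R = 956 / 423 = 2.260

2.260


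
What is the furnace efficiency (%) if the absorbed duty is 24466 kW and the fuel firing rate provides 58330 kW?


Furnace efficiency = Q_absorbed / Q_fuel * 100
= 24466 / 58330 * 100 = 41.94

41.94 %


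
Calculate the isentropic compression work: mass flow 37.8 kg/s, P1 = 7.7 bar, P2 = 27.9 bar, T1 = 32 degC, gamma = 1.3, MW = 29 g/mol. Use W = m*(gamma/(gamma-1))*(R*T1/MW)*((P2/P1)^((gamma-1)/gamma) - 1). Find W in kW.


Isentropic work: W = m*(gamma/(gamma-1))*(R*T1/MW)*((P2/P1)^((gamma-1)/gamma) - 1)
T1 = 32 + 273.15 = 305.15 K
Pressure ratio = 27.9 / 7.7 = 3.62338
Exponent = (1.3 - 1)/1.3 = 0.230769
(P2/P1)^exp - 1 = 3.62338^0.230769 - 1 = 0.345941
W = 37.8 * 1.3 / 0.3 * 8.314 * 305.15 / 29 * 0.345941 = 4957

4957 kW


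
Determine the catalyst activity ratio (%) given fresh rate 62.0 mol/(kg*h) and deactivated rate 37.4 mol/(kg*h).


Activity (%) = (rate_used / rate_fresh) * 100
rate_used = 37.4, rate_fresh = 62.0
= (37.4 / 62.0) * 100
= 0.6032 * 100 = 60.32

60.32 %


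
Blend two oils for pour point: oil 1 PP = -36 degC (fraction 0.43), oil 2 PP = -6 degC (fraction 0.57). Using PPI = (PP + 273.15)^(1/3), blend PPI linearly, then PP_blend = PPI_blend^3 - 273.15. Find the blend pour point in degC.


PPI_1 = (-36 + 273.15)^(1/3) = 6.189768
PPI_2 = (-6 + 273.15)^(1/3) = 6.440482
PPI_blend = 0.43 * 6.189768 + 0.57 * 6.440482 = 6.332675
PP_blend = 6.332675^3 - 273.15 = 253.9578 - 273.15 = -19.19

-19.19 degC


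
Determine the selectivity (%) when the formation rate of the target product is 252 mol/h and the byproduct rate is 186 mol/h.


Selectivity = desired / (desired + undesired) * 100
Total products = 252 + 186 = 438 mol/h
S = 252 / 438 * 100
= 0.5753 * 100
= 57.53 %

57.53 %


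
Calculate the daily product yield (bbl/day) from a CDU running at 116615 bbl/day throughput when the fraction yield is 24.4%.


Crude throughput = 116615 bbl/day
Fraction yield = 24.4%
yield = throughput * fraction / 100
yield = 116615 * 24.4 / 100 = 28454.06

28454.06 bbl/day


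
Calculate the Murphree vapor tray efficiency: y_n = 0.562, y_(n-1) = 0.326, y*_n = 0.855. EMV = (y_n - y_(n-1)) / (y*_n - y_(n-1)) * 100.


Murphree vapor efficiency: EMV = (y_n - y_(n-1)) / (y*_n - y_(n-1)) * 100
EMV = (0.562 - 0.326) / (0.855 - 0.326) * 100 = 0.236 / 0.529 * 100 = 44.61

44.61 %


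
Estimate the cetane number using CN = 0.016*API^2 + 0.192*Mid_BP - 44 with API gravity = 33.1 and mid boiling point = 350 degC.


CN = 0.016 * 33.1^2 + 0.192 * 350 - 44
CN = 17.52976 + 67.2 - 44 = 40.72976

40.72976


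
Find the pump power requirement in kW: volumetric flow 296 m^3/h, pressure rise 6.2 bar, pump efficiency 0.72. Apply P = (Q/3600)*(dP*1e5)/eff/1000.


Q = 296 / 3600 = 0.0822222 m^3/s
P = 0.0822222 * (6.2 * 1e5) / 0.72 / 1000 = 70.80

70.80 kW


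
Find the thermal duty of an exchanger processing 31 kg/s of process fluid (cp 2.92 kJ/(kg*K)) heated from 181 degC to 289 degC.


Q = m_dot * cp * delta_T
delta_T = 289 - 181 = 108 K
Q = 31 * 2.92 * 108
= 90.52 * 108
= 9776.16 kW

9776.16 kW


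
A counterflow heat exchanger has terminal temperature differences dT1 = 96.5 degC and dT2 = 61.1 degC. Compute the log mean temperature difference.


LMTD = (dT1 - dT2) / ln(dT1/dT2)
= (96.5 - 61.1) / ln(96.5 / 61.1) = 35.4 / 0.457031 = 77.46

77.46 degC


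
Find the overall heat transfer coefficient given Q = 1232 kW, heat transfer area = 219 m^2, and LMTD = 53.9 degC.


From Q = U*A*LMTD, U = Q / (A * LMTD)
U = 1232 / (219 * 53.9) = 1232 / 11804.1 = 0.1044

0.1044 kW/(m^2*K)


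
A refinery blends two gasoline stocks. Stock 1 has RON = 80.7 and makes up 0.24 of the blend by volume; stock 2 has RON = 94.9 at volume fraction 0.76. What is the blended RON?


Linear blending: RON_blend = sum(vi * RONi)
Contribution 1: 0.24 * 80.7 = 19.368
Contribution 2: 0.76 * 94.9 = 72.124
RON_blend = 19.368 + 72.124 = 91.492

91.492


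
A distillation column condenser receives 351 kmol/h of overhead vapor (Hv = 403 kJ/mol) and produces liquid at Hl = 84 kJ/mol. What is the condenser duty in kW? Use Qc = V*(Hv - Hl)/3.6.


Qc = 351 * (403 - 84) / 3.6 = 351 * 319 / 3.6 = 31100

31100 kW


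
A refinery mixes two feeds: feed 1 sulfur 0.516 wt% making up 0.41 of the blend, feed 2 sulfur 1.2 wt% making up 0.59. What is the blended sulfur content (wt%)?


Linear sulfur blending: S_blend = x1*S1 + x2*S2
Contribution 1: 0.41 * 0.516 = 0.21156 wt%
Contribution 2: 0.59 * 1.2 = 0.708 wt%
S_blend = 0.21156 + 0.708 = 0.91956

0.91956 wt%


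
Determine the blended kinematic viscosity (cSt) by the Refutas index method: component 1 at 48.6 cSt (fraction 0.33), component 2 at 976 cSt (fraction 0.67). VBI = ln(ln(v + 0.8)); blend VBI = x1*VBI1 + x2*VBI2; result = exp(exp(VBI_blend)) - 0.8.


Refutas method: VBN_i = 14.534*ln(ln(visc_i + 0.8)) + 10.975, blended linearly by mass fraction; since VBN is linear in VBI_i = ln(ln(visc_i + 0.8)) and the fractions sum to 1, blend VBI directly: visc = exp(exp(VBI_blend)) - 0.8
VBI_1 = ln(ln(48.6 + 0.8)) = 1.36096
VBI_2 = ln(ln(976 + 0.8)) = 1.92924
VBI_blend = 0.33 * 1.36096 + 0.67 * 1.92924 = 1.74171
visc_blend = exp(exp(1.74171)) - 0.8 = 300.2

300.2 cSt


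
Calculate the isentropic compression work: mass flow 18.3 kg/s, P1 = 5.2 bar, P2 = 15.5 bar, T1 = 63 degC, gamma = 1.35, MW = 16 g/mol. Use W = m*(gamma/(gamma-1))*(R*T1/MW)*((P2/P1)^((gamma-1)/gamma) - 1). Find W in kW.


Isentropic work: W = m*(gamma/(gamma-1))*(R*T1/MW)*((P2/P1)^((gamma-1)/gamma) - 1)
T1 = 63 + 273.15 = 336.15 K
Pressure ratio = 15.5 / 5.2 = 2.98077
Exponent = (1.35 - 1)/1.35 = 0.259259
(P2/P1)^exp - 1 = 2.98077^0.259259 - 1 = 0.327315
W = 18.3 * 1.35 / 0.35 * 8.314 * 336.15 / 16 * 0.327315 = 4036

4036 kW


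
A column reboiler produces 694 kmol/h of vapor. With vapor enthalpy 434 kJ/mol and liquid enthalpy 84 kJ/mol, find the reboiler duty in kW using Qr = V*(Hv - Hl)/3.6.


Qr = 694 * (434 - 84) / 3.6 = 694 * 350 / 3.6 = 67470

67470 kW


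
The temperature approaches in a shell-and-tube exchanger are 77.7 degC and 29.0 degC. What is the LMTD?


LMTD = (dT1 - dT2) / ln(dT1/dT2)
= (77.7 - 29.0) / ln(77.7 / 29.0) = 48.7 / 0.985559 = 49.41

49.41 degC
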